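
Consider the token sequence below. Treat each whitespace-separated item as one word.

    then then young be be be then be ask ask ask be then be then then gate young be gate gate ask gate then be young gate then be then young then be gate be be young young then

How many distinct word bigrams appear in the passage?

39 tokens → 38 bigram windows in total.
Repeated bigrams (each contributes count−1 duplicates):
  then be: 5
  be then: 4
  be be: 3
  ask ask: 2
  be gate: 2
  be young: 2
  gate then: 2
  then then: 2
  … (3 more repeated)
17 duplicate windows → 38 − 17 = 21 distinct.

21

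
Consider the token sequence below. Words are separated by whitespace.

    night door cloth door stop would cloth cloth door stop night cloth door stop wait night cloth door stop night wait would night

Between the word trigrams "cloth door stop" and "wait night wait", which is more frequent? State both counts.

"cloth door stop": 4 occurrences
"wait night wait": 0 occurrences

"cloth door stop" (4 vs 0)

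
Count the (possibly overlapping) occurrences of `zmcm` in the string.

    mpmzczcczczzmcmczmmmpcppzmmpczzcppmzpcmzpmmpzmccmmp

Sliding a length-4 window over the 51 characters (48 positions):
  position 12–15: zmcm

1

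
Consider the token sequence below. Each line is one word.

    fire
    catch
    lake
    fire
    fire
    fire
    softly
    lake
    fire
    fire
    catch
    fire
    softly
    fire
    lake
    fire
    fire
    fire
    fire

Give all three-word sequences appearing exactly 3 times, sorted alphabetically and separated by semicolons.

fire fire fire; lake fire fire

Trigram counts meeting the condition (exactly 3 times):
  fire fire fire: 3
  lake fire fire: 3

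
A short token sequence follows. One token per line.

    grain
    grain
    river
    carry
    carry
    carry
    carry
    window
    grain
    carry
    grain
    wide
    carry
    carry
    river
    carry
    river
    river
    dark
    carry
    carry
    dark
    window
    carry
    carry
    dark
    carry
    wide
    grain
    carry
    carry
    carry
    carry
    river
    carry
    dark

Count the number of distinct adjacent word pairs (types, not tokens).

19

36 tokens → 35 bigram windows in total.
Repeated bigrams (each contributes count−1 duplicates):
  carry carry: 9
  carry dark: 3
  carry river: 3
  river carry: 3
  dark carry: 2
  grain carry: 2
16 duplicate windows → 35 − 16 = 19 distinct.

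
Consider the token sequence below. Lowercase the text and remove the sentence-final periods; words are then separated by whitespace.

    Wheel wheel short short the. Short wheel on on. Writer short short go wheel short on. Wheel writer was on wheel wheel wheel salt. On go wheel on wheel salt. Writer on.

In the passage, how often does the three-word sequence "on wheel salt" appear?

Scanning the 30 overlapping trigram windows for "on wheel salt":
  position 28–30: on wheel salt

1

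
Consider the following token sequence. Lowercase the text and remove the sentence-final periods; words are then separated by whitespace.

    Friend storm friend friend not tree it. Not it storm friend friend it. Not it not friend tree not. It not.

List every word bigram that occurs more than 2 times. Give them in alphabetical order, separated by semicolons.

Bigram counts meeting the condition (more than 2 times):
  it not: 4
  not it: 3

it not; not it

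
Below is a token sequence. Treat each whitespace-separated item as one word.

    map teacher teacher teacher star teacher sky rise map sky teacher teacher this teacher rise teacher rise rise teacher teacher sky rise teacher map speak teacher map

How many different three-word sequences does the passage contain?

27 tokens → 25 trigram windows in total.
Repeated trigrams (each contributes count−1 duplicates):
  teacher sky rise: 2
1 duplicate windows → 25 − 1 = 24 distinct.

24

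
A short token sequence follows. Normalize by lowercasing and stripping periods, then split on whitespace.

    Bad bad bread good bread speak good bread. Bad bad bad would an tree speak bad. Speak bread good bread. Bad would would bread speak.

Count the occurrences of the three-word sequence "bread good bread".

2

Scanning the 23 overlapping trigram windows for "bread good bread":
  position 3–5: bread good bread
  position 18–20: bread good bread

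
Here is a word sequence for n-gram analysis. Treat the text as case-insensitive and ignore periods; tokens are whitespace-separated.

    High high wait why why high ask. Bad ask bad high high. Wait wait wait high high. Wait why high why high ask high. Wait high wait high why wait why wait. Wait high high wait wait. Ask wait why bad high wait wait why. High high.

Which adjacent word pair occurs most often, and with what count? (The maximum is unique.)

Bigram frequencies (highest first):
  high wait: 7
  high high: 5
  wait why: 5
  wait wait: 5
  why high: 4
  wait high: 4
  … (11 more, each ≤ 2)

"high wait", 7 times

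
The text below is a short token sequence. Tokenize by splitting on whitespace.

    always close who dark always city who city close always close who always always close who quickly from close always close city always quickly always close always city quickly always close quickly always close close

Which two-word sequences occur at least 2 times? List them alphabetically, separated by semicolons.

Bigram counts meeting the condition (at least 2 times):
  always city: 2
  always close: 7
  close always: 3
  close who: 3
  quickly always: 3

always city; always close; close always; close who; quickly always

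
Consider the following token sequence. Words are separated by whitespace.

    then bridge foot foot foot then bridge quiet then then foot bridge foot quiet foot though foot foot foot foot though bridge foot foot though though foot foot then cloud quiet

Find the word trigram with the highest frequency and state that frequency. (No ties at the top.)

Trigram frequencies (highest first):
  foot foot foot: 3
  bridge foot foot: 2
  foot foot then: 2
  though foot foot: 2
  foot foot though: 2
  then bridge foot: 1
  … (17 more, each ≤ 1)

"foot foot foot", 3 times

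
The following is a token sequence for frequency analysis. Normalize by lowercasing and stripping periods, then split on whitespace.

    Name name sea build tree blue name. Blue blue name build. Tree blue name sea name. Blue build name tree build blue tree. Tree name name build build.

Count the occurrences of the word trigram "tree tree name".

1

Scanning the 26 overlapping trigram windows for "tree tree name":
  position 23–25: tree tree name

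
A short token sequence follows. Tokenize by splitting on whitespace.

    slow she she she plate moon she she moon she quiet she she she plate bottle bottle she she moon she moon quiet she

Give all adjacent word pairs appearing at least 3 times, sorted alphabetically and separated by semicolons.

Bigram counts meeting the condition (at least 3 times):
  moon she: 3
  she moon: 3
  she she: 6

moon she; she moon; she she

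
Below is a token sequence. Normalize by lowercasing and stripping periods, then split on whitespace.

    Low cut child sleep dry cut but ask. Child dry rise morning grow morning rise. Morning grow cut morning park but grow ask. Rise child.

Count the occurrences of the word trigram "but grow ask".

Scanning the 23 overlapping trigram windows for "but grow ask":
  position 21–23: but grow ask

1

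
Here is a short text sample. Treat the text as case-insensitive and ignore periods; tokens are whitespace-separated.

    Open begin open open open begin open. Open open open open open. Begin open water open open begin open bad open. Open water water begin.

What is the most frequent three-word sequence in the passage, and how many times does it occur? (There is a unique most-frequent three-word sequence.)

"open open open", 5 times

Trigram frequencies (highest first):
  open open open: 5
  open begin open: 4
  open open begin: 3
  begin open open: 2
  begin open water: 1
  open water open: 1
  … (7 more, each ≤ 1)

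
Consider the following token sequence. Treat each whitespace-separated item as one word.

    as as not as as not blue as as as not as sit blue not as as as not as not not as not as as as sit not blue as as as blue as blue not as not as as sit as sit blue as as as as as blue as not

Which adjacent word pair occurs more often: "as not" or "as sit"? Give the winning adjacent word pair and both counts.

"as not" (8 vs 4)

"as not": 8 occurrences
"as sit": 4 occurrences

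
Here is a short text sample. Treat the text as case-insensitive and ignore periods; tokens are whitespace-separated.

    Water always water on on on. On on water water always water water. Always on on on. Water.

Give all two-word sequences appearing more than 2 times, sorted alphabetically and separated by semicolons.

on on; water always

Bigram counts meeting the condition (more than 2 times):
  on on: 6
  water always: 3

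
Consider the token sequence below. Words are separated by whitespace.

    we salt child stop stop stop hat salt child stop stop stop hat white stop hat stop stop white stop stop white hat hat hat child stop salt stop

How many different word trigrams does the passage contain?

29 tokens → 27 trigram windows in total.
Repeated trigrams (each contributes count−1 duplicates):
  child stop stop: 2
  salt child stop: 2
  stop stop hat: 2
  stop stop stop: 2
  stop stop white: 2
5 duplicate windows → 27 − 5 = 22 distinct.

22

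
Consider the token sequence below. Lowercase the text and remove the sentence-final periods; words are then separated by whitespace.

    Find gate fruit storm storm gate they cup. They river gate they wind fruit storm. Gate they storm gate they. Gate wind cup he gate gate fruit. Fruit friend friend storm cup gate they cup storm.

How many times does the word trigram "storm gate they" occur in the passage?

Scanning the 34 overlapping trigram windows for "storm gate they":
  position 5–7: storm gate they
  position 15–17: storm gate they
  position 18–20: storm gate they

3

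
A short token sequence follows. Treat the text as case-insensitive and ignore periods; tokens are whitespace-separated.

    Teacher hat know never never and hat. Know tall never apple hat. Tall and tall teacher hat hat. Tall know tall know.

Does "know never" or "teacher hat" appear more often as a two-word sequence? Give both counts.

"know never": 1 occurrence
"teacher hat": 2 occurrences

"teacher hat" (2 vs 1)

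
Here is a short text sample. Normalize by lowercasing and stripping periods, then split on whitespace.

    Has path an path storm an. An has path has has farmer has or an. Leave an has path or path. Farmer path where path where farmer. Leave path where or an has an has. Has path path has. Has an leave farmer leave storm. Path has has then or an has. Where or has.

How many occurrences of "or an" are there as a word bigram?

Scanning the 54 overlapping bigram windows for "or an":
  position 14–15: or an
  position 31–32: or an
  position 50–51: or an

3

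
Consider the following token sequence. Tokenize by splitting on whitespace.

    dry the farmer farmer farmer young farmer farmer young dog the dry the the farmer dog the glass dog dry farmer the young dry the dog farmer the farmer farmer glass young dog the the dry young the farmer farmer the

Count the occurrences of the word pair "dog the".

3

Scanning the 40 overlapping bigram windows for "dog the":
  position 10–11: dog the
  position 16–17: dog the
  position 33–34: dog the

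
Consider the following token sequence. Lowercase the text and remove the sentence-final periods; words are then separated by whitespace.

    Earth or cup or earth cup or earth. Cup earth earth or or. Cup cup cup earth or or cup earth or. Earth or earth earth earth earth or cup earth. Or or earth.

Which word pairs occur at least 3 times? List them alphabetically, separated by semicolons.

Bigram counts meeting the condition (at least 3 times):
  cup earth: 4
  earth earth: 4
  earth or: 7
  or cup: 4
  or earth: 5
  or or: 3

cup earth; earth earth; earth or; or cup; or earth; or or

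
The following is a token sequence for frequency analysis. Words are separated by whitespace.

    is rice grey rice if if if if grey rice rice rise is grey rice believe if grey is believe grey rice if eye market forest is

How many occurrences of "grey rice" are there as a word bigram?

4

Scanning the 26 overlapping bigram windows for "grey rice":
  position 3–4: grey rice
  position 9–10: grey rice
  position 14–15: grey rice
  position 21–22: grey rice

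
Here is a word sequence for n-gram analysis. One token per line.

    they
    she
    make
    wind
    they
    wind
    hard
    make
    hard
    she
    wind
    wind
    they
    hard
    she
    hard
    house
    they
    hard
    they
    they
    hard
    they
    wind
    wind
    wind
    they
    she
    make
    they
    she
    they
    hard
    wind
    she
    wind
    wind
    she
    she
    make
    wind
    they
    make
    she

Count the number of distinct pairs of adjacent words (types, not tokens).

44 tokens → 43 bigram windows in total.
Repeated bigrams (each contributes count−1 duplicates):
  they hard: 4
  wind they: 4
  wind wind: 4
  she make: 3
  they she: 3
  hard she: 2
  hard they: 2
  make wind: 2
  … (3 more repeated)
19 duplicate windows → 43 − 19 = 24 distinct.

24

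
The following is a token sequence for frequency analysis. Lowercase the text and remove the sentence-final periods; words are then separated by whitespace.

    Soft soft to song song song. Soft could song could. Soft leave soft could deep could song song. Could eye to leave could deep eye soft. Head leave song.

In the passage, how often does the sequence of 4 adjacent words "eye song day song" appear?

0

Scanning the 26 overlapping 4-gram windows for "eye song day song":
  (none found)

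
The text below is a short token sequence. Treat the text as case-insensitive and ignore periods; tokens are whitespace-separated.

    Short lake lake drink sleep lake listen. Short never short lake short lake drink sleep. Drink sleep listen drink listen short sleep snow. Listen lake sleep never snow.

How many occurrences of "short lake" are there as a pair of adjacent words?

3

Scanning the 27 overlapping bigram windows for "short lake":
  position 1–2: short lake
  position 10–11: short lake
  position 12–13: short lake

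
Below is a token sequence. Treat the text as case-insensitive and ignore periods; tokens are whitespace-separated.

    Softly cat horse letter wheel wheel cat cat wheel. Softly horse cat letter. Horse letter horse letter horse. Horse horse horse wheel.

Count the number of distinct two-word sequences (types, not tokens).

22 tokens → 21 bigram windows in total.
Repeated bigrams (each contributes count−1 duplicates):
  horse horse: 3
  horse letter: 3
  letter horse: 3
6 duplicate windows → 21 − 6 = 15 distinct.

15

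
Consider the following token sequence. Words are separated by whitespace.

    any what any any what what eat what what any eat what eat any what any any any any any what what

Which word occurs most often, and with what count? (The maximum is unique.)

"any", 10 times

Unigram frequencies (highest first):
  any: 10
  what: 9
  eat: 3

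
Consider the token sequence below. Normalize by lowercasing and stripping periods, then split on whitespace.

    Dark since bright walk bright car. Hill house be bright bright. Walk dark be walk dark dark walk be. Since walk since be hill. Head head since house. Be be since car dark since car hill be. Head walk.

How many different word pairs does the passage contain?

39 tokens → 38 bigram windows in total.
Repeated bigrams (each contributes count−1 duplicates):
  be since: 2
  bright walk: 2
  car hill: 2
  dark since: 2
  house be: 2
  since car: 2
  walk dark: 2
7 duplicate windows → 38 − 7 = 31 distinct.

31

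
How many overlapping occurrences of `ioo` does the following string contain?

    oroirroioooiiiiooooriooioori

4

Sliding a length-3 window over the 28 characters (26 positions):
  position 8–10: ioo
  position 15–17: ioo
  position 21–23: ioo
  position 24–26: ioo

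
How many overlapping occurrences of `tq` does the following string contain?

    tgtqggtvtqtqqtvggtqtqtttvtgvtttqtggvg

6

Sliding a length-2 window over the 37 characters (36 positions):
  position 3–4: tq
  position 9–10: tq
  position 11–12: tq
  position 18–19: tq
  position 20–21: tq
  position 31–32: tq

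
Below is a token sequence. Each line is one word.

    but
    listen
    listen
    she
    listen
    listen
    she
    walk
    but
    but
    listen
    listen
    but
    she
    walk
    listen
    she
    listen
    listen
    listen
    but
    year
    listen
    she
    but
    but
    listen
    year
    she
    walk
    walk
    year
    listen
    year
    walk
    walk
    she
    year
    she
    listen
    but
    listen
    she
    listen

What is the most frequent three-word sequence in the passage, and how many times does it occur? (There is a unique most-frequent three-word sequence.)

"listen she listen", 3 times

Trigram frequencies (highest first):
  listen she listen: 3
  but listen listen: 2
  listen listen she: 2
  she listen listen: 2
  but but listen: 2
  listen listen but: 2
  … (29 more, each ≤ 1)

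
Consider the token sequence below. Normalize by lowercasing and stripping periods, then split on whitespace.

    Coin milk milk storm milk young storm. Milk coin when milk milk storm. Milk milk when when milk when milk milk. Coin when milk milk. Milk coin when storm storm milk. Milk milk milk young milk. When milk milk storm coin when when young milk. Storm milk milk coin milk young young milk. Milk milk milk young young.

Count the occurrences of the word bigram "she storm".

Scanning the 57 overlapping bigram windows for "she storm":
  (none found)

0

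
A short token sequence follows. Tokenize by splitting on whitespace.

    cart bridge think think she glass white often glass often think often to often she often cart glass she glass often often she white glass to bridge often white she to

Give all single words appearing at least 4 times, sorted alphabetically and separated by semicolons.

Unigram counts meeting the condition (at least 4 times):
  glass: 5
  often: 8
  she: 5

glass; often; she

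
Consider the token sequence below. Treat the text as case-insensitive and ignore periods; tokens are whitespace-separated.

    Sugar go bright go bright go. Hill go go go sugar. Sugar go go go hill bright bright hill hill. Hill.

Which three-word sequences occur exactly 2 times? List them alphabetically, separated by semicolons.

Trigram counts meeting the condition (exactly 2 times):
  go bright go: 2
  go go go: 2

go bright go; go go go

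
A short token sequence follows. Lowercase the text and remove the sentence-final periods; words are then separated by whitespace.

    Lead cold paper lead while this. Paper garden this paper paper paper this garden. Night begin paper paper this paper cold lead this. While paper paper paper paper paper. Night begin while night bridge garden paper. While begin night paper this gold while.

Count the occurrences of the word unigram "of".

0

Scanning the 43 tokens for "of":
  (none found)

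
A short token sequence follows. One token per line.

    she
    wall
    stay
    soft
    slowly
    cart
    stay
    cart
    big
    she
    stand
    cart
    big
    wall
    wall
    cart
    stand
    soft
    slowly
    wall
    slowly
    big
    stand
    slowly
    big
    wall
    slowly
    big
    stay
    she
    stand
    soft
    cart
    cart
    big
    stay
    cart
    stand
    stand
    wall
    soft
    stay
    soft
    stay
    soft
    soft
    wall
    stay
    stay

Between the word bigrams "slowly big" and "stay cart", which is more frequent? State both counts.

"slowly big": 3 occurrences
"stay cart": 2 occurrences

"slowly big" (3 vs 2)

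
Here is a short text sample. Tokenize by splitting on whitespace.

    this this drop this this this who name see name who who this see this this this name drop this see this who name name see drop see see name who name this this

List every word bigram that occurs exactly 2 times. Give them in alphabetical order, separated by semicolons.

drop this; name see; name who; see name; see this; this see; this who

Bigram counts meeting the condition (exactly 2 times):
  drop this: 2
  name see: 2
  name who: 2
  see name: 2
  see this: 2
  this see: 2
  this who: 2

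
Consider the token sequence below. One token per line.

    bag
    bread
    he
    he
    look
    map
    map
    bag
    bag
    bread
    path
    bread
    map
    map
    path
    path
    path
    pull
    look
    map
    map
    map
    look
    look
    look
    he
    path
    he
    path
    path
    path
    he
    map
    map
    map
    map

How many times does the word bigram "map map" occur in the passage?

7

Scanning the 35 overlapping bigram windows for "map map":
  position 6–7: map map
  position 13–14: map map
  position 20–21: map map
  position 21–22: map map
  position 33–34: map map
  position 34–35: map map
  position 35–36: map map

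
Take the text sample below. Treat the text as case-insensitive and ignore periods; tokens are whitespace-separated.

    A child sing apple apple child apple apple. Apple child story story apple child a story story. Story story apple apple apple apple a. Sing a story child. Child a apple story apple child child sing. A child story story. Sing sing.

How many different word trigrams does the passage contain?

42 tokens → 40 trigram windows in total.
Repeated trigrams (each contributes count−1 duplicates):
  apple apple apple: 3
  apple apple child: 2
  child story story: 2
  story apple child: 2
  story story apple: 2
  story story story: 2
7 duplicate windows → 40 − 7 = 33 distinct.

33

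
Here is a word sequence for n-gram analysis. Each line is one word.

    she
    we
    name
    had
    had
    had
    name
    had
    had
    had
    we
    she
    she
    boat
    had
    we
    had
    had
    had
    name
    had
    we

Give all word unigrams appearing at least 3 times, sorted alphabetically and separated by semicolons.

had; name; she; we

Unigram counts meeting the condition (at least 3 times):
  had: 11
  name: 3
  she: 3
  we: 4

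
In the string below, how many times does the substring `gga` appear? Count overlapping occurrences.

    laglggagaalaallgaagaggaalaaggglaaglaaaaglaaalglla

Sliding a length-3 window over the 49 characters (47 positions):
  position 5–7: gga
  position 21–23: gga

2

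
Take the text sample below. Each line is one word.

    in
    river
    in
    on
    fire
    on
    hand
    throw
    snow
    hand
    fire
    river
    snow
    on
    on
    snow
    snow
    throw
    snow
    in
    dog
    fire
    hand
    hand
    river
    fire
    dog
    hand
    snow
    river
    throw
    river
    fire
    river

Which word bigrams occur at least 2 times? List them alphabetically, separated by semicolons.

Bigram counts meeting the condition (at least 2 times):
  fire river: 2
  river fire: 2
  throw snow: 2

fire river; river fire; throw snow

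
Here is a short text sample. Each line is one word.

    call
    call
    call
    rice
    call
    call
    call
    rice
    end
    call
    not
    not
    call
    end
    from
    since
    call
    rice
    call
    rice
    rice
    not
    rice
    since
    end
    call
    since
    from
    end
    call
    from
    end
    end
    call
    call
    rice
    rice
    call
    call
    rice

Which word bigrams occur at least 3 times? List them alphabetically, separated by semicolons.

call call; call rice; end call; rice call

Bigram counts meeting the condition (at least 3 times):
  call call: 6
  call rice: 6
  end call: 4
  rice call: 3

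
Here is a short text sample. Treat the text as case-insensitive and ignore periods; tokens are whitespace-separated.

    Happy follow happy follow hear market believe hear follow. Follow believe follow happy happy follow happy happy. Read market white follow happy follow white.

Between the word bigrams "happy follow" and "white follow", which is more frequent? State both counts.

"happy follow" (4 vs 1)

"happy follow": 4 occurrences
"white follow": 1 occurrence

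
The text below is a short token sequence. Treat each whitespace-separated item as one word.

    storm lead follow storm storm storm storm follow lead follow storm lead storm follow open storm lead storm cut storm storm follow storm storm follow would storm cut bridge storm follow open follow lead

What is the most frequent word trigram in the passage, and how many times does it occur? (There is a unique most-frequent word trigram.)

"storm storm follow", 3 times

Trigram frequencies (highest first):
  storm storm follow: 3
  lead follow storm: 2
  follow storm storm: 2
  storm storm storm: 2
  storm lead storm: 2
  storm follow open: 2
  … (19 more, each ≤ 1)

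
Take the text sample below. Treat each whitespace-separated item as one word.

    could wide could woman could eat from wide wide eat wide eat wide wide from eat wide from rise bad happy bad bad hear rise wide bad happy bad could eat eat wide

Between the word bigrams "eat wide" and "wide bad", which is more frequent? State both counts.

"eat wide": 4 occurrences
"wide bad": 1 occurrence

"eat wide" (4 vs 1)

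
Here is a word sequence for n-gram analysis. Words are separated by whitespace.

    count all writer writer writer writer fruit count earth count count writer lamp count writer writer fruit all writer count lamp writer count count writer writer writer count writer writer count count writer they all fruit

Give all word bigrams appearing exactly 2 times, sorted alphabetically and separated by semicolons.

all writer; writer fruit

Bigram counts meeting the condition (exactly 2 times):
  all writer: 2
  writer fruit: 2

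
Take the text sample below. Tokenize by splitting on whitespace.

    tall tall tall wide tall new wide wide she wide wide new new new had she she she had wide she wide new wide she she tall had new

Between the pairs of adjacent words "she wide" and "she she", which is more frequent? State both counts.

"she wide": 2 occurrences
"she she": 3 occurrences

"she she" (3 vs 2)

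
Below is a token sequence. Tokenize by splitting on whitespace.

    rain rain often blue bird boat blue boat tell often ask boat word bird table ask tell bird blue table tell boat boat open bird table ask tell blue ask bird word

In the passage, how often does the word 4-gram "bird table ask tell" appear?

2

Scanning the 29 overlapping 4-gram windows for "bird table ask tell":
  position 14–17: bird table ask tell
  position 25–28: bird table ask tell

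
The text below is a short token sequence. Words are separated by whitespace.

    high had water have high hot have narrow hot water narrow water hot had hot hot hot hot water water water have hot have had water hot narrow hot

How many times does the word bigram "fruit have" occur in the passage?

Scanning the 28 overlapping bigram windows for "fruit have":
  (none found)

0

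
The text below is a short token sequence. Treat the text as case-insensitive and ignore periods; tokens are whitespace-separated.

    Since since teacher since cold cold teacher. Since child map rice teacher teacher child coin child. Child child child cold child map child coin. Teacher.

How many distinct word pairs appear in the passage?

19

25 tokens → 24 bigram windows in total.
Repeated bigrams (each contributes count−1 duplicates):
  child child: 3
  child coin: 2
  child map: 2
  teacher since: 2
5 duplicate windows → 24 − 5 = 19 distinct.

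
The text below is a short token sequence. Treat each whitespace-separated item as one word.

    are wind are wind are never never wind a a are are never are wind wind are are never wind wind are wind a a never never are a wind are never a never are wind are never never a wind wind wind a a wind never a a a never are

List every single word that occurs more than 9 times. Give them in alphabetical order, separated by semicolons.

a; are; never; wind

Unigram counts meeting the condition (more than 9 times):
  a: 12
  are: 14
  never: 12
  wind: 14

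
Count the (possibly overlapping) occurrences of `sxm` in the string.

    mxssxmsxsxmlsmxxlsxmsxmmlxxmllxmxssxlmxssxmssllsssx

Sliding a length-3 window over the 51 characters (49 positions):
  position 4–6: sxm
  position 9–11: sxm
  position 18–20: sxm
  position 21–23: sxm
  position 41–43: sxm

5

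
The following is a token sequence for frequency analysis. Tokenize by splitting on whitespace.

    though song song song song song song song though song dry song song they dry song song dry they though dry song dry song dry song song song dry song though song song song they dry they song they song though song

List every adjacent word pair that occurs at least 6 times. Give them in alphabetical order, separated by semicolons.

Bigram counts meeting the condition (at least 6 times):
  dry song: 6
  song song: 12

dry song; song song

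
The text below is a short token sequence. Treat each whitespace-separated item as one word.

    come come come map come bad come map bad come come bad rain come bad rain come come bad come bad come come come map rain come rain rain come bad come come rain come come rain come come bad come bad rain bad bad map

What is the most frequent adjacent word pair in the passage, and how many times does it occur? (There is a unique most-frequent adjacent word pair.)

Bigram frequencies (highest first):
  come come: 9
  come bad: 8
  bad come: 6
  rain come: 6
  come map: 3
  bad rain: 3
  … (8 more, each ≤ 3)

"come come", 9 times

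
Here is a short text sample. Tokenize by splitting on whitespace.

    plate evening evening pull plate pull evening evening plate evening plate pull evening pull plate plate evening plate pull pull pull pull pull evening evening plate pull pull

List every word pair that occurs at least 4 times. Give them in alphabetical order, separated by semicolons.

Bigram counts meeting the condition (at least 4 times):
  evening plate: 4
  plate pull: 4
  pull pull: 5

evening plate; plate pull; pull pull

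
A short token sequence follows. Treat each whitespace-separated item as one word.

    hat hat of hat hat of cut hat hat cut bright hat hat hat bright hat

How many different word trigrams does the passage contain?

13

16 tokens → 14 trigram windows in total.
Repeated trigrams (each contributes count−1 duplicates):
  hat hat of: 2
1 duplicate windows → 14 − 1 = 13 distinct.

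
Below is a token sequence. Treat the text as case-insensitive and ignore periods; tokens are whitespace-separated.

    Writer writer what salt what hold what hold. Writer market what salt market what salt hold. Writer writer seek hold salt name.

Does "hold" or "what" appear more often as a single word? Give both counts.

"what" (5 vs 4)

"hold": 4 occurrences
"what": 5 occurrences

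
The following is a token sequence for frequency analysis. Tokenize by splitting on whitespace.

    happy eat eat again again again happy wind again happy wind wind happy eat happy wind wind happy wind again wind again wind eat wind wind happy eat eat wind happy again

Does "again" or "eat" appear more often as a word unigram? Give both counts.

"again" (7 vs 6)

"again": 7 occurrences
"eat": 6 occurrences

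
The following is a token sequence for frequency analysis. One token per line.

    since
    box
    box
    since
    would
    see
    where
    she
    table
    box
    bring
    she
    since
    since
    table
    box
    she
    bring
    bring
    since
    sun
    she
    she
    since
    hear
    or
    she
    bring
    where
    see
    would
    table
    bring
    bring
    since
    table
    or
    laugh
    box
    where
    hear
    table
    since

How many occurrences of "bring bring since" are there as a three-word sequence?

Scanning the 41 overlapping trigram windows for "bring bring since":
  position 18–20: bring bring since
  position 33–35: bring bring since

2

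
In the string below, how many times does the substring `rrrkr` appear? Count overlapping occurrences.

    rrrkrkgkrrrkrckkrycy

2

Sliding a length-5 window over the 20 characters (16 positions):
  position 1–5: rrrkr
  position 9–13: rrrkr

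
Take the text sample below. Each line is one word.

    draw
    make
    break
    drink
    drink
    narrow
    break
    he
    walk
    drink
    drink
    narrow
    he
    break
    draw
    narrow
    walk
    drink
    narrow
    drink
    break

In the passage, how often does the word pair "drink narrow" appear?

Scanning the 20 overlapping bigram windows for "drink narrow":
  position 5–6: drink narrow
  position 11–12: drink narrow
  position 18–19: drink narrow

3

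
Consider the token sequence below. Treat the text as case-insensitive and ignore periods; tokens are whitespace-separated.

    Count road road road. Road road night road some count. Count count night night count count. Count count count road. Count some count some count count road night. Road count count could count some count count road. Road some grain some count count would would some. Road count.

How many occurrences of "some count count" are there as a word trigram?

4

Scanning the 46 overlapping trigram windows for "some count count":
  position 9–11: some count count
  position 24–26: some count count
  position 34–36: some count count
  position 41–43: some count count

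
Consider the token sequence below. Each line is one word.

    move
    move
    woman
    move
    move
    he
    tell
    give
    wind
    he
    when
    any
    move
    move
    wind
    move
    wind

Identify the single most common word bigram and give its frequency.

Bigram frequencies (highest first):
  move move: 3
  move wind: 2
  move woman: 1
  woman move: 1
  move he: 1
  he tell: 1
  … (7 more, each ≤ 1)

"move move", 3 times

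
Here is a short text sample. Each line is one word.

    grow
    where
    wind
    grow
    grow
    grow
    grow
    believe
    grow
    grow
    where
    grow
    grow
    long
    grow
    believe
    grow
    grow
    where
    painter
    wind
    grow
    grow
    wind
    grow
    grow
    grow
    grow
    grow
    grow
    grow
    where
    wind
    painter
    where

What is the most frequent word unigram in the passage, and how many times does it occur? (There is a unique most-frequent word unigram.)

"grow", 21 times

Unigram frequencies (highest first):
  grow: 21
  where: 5
  wind: 4
  believe: 2
  painter: 2
  long: 1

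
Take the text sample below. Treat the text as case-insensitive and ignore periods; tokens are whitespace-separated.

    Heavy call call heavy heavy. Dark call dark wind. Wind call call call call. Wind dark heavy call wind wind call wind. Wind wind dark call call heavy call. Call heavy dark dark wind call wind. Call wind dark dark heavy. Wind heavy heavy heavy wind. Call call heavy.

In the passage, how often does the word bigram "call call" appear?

Scanning the 48 overlapping bigram windows for "call call":
  position 2–3: call call
  position 11–12: call call
  position 12–13: call call
  position 13–14: call call
  position 26–27: call call
  position 29–30: call call
  position 47–48: call call

7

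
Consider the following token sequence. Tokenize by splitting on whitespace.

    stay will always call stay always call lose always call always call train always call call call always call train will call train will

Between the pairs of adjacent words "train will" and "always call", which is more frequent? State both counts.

"train will": 2 occurrences
"always call": 6 occurrences

"always call" (6 vs 2)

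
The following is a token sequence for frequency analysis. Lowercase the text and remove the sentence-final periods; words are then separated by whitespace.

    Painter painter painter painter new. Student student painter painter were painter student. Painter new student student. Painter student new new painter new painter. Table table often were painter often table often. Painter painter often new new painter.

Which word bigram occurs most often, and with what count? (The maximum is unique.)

Bigram frequencies (highest first):
  painter painter: 5
  painter new: 3
  student painter: 3
  new painter: 3
  new student: 2
  student student: 2
  … (13 more, each ≤ 2)

"painter painter", 5 times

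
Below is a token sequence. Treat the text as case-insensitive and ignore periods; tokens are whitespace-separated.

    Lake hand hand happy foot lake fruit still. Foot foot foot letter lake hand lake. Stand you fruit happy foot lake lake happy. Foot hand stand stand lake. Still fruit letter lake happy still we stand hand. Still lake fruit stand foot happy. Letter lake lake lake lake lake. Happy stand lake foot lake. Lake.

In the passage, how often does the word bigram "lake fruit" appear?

Scanning the 54 overlapping bigram windows for "lake fruit":
  position 6–7: lake fruit
  position 39–40: lake fruit

2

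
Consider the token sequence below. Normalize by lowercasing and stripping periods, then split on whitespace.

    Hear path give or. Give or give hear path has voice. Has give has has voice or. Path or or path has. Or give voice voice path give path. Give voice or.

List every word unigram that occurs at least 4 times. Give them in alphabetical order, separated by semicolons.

give; has; or; path; voice

Unigram counts meeting the condition (at least 4 times):
  give: 7
  has: 5
  or: 7
  path: 6
  voice: 5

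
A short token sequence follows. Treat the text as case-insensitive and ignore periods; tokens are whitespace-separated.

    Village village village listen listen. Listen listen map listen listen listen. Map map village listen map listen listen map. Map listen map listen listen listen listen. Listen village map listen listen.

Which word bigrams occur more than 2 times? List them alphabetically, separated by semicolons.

Bigram counts meeting the condition (more than 2 times):
  listen listen: 11
  listen map: 5
  map listen: 5

listen listen; listen map; map listen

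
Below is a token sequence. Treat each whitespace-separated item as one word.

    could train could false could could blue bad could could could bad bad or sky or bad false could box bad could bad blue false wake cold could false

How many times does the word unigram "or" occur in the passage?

2

Scanning the 29 tokens for "or":
  position 14: or
  position 16: or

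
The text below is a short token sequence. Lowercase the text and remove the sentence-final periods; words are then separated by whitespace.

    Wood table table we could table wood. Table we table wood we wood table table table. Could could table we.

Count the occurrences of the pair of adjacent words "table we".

3

Scanning the 19 overlapping bigram windows for "table we":
  position 3–4: table we
  position 8–9: table we
  position 19–20: table we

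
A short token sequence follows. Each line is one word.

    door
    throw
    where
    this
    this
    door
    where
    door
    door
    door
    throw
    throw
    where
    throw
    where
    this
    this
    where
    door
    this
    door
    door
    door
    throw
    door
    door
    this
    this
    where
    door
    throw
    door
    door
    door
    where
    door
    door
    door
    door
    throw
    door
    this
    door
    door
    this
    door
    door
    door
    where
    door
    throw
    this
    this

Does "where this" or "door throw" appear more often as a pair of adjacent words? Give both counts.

"door throw" (6 vs 2)

"where this": 2 occurrences
"door throw": 6 occurrences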